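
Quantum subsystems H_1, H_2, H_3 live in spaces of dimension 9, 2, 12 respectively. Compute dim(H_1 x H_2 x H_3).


dim(H_1 x H_2 x H_3) = 9 * 2 * 12
= 18 * 12
= 216

216


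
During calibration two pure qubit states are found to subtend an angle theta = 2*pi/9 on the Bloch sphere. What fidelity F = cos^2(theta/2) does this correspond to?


For states separated by angle theta on Bloch sphere:
F = cos^2(theta/2)
theta = 2*pi/9 = 0.6981
theta/2 = 0.3491
cos(theta/2) = 0.9397
F = 0.8830

0.8830


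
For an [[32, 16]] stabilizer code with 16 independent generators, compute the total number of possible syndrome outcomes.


Each stabilizer generator gives a binary (+1 or -1) measurement outcome.
With 16 independent generators:
Total syndromes = 2^16
= 65536

65536


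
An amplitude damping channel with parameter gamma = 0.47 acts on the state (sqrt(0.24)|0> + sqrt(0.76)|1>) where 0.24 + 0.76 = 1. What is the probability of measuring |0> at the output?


For amplitude damping with parameter gamma on state sqrt(a)|0> + sqrt(b)|1>:
alpha^2 = 0.24, beta^2 = 0.76
P(|0>) = alpha^2 + gamma * beta^2
= 0.24 + 0.47 * 0.76
= 0.24 + 0.3572
= 0.5972

0.5972


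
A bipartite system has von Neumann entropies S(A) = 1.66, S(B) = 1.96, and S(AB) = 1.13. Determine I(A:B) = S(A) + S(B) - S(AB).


I(A:B) = S(A) + S(B) - S(AB)
= 1.66 + 1.96 - 1.13
= 2.4900

2.4900


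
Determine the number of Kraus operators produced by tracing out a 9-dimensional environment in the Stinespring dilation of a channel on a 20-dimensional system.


Tracing out the environment in an orthonormal basis {|i>_E} gives Kraus operators K_i = <i|_E U |0>_E.
Number of Kraus operators = dim(H_env) = d_env
= 9

9


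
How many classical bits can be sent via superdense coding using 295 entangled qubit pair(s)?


Superdense coding allows 2 classical bits per shared entangled pair.
295 pair(s) -> 2 * 295 = 590 classical bits

590


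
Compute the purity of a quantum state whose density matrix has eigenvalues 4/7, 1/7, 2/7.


tr(rho^2) = sum of eigenvalues squared
= (4/7)^2 + (1/7)^2 + (2/7)^2
= (16 + 1 + 4) / 49
= 21/49
= 0.4286

0.4286


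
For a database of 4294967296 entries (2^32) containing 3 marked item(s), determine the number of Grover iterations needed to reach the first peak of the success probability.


After j Grover iterations the success probability is P(j) = sin^2((2j+1)*theta), where sin(theta) = sqrt(k/N).
N = 2^32 = 4294967296, k = 3
sin(theta) = sqrt(k/N) = 2.642899792e-05
theta = arcsin(sqrt(k/N)) = 2.642899792e-05 rad
P(j) reaches its first maximum when (2j+1)*theta is as close as possible to pi/2, i.e. j = round(pi/(4*theta) - 1/2).
pi/(4*theta) - 1/2 = 29716.7888
(For comparison, the common estimate pi/4 * sqrt(N/k) = 29717.2888; the exact maximiser is used here.)
Optimal iterations = 29717

29717


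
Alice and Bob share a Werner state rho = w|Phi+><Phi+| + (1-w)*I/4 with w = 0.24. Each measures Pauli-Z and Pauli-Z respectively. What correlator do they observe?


|Phi+> = (|00> + |11>)/sqrt(2)
For the pure Bell state, <Z_A Z_B> = +1 (Bell-state Pauli correlator).
The maximally-mixed part I/4 has tr(I/4 * P tensor P) = 0 for any traceless Pauli P.
So <Z_A Z_B>_rho = w * (+1) + (1 - w) * 0
= 0.24 * (+1)
= 0.2400

0.2400


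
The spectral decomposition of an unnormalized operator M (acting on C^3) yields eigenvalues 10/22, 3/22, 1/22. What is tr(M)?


tr(M) = sum of eigenvalues
= 10/22 + 3/22 + 1/22
= 14/22
= 0.6364

0.6364


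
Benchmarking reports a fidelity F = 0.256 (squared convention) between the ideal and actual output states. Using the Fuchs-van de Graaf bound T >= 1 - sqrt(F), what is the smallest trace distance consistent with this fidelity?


Fuchs-van de Graaf (squared-fidelity convention): 1 - sqrt(F) <= T <= sqrt(1 - F).
Lower bound: T >= 1 - sqrt(F)
sqrt(F) = sqrt(0.256) = 0.5060
T >= 1 - 0.5060
T >= 0.4940

0.4940


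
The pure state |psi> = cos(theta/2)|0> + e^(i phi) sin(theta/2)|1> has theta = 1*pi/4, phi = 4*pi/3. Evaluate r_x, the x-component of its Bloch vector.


theta = 0.7854, phi = 4.1888
r_x = sin(theta)*cos(phi) = 0.7071 * -0.5000
r_x = -0.3536

-0.3536


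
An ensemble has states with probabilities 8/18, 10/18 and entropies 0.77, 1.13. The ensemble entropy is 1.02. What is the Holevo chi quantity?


chi = S(rho) - sum_i p_i * S(rho_i)
Weighted entropy = 8/18 * 0.77 + 10/18 * 1.13
= 0.9700
chi = 1.02 - 0.9700
= 0.0500

0.0500


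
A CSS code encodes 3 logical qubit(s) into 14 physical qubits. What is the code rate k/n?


Code rate R = k/n
= 3/14
= 0.2143

0.2143


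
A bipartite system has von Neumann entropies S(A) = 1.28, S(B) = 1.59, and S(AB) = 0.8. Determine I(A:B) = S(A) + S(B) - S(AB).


I(A:B) = S(A) + S(B) - S(AB)
= 1.28 + 1.59 - 0.8
= 2.0700

2.0700


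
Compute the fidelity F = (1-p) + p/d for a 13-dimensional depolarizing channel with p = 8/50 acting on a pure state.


F = (1-p) + p/d
= (1 - 0.1600) + 0.1600/13
= 0.8400 + 0.0123
= 0.8523

0.8523


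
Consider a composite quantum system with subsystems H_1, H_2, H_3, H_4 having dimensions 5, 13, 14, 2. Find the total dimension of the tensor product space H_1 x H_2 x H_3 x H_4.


dim(H_1 x H_2 x H_3 x H_4) = 5 * 13 * 14 * 2
= 65 * 14 * 2
= 910 * 2
= 1820

1820


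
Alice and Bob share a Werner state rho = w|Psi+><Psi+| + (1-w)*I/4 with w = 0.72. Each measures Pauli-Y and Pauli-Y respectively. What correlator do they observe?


|Psi+> = (|01> + |10>)/sqrt(2)
For the pure Bell state, <Y_A Y_B> = +1 (Bell-state Pauli correlator).
The maximally-mixed part I/4 has tr(I/4 * P tensor P) = 0 for any traceless Pauli P.
So <Y_A Y_B>_rho = w * (+1) + (1 - w) * 0
= 0.72 * (+1)
= 0.7200

0.7200


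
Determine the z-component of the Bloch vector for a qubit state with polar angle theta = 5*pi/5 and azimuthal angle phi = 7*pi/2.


theta = 3.1416, phi = 10.9956
r_z = cos(theta) = -1.0000

-1.0000


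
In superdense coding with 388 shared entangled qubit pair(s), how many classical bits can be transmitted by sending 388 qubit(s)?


Superdense coding allows 2 classical bits per shared entangled pair.
388 pair(s) -> 2 * 388 = 776 classical bits

776


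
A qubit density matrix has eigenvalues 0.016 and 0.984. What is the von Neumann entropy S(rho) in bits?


S = -p*log2(p) - (1-p)*log2(1-p)
p = 0.0160, 1-p = 0.9840
= -0.0160 * log2(0.0160) - 0.9840 * log2(0.9840)
= -(-0.0955) - (-0.0229)
= 0.1184

0.1184


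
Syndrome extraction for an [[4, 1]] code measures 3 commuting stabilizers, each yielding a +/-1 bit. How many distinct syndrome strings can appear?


Each stabilizer generator gives a binary (+1 or -1) measurement outcome.
With 3 independent generators:
Total syndromes = 2^3
= 8

8


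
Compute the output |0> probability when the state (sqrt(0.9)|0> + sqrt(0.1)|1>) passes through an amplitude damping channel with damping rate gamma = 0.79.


For amplitude damping with parameter gamma on state sqrt(a)|0> + sqrt(b)|1>:
alpha^2 = 0.9, beta^2 = 0.1
P(|0>) = alpha^2 + gamma * beta^2
= 0.9 + 0.79 * 0.1
= 0.9 + 0.0790
= 0.9790

0.9790


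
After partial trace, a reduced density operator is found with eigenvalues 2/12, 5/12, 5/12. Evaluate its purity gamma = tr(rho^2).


tr(rho^2) = sum of eigenvalues squared
= (2/12)^2 + (5/12)^2 + (5/12)^2
= (4 + 25 + 25) / 144
= 54/144
= 0.3750

0.3750


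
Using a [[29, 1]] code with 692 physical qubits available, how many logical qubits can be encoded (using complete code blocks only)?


Each code block uses 29 physical qubits for 1 logical qubit(s).
Number of complete blocks = floor(692 / 29) = 23
Logical qubits = 23 * 1
= 23

23


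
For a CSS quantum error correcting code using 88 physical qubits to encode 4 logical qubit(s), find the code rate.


Code rate R = k/n
= 4/88
= 0.0455

0.0455


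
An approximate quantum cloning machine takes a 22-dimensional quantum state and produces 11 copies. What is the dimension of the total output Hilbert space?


Output space = H^(tensor 11) where dim(H) = 22
dim = 22^11
= 484 (after 2 factors)
= 10648 (after 3 factors)
= 234256 (after 4 factors)
= 5153632 (after 5 factors)
= 113379904 (after 6 factors)
= 2494357888 (after 7 factors)
= 54875873536 (after 8 factors)
= 1207269217792 (after 9 factors)
= 26559922791424 (after 10 factors)
= 584318301411328 (after 11 factors)
= 584318301411328

584318301411328


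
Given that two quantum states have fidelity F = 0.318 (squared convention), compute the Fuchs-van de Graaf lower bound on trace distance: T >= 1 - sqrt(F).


Fuchs-van de Graaf (squared-fidelity convention): 1 - sqrt(F) <= T <= sqrt(1 - F).
Lower bound: T >= 1 - sqrt(F)
sqrt(F) = sqrt(0.318) = 0.5639
T >= 1 - 0.5639
T >= 0.4361

0.4361


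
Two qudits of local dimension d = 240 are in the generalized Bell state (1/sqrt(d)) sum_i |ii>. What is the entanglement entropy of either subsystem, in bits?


For a maximally entangled state in d x d:
S = log2(d) = log2(240)
= 7.9069

7.9069


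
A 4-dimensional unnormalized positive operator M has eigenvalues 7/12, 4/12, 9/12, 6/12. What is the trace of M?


tr(M) = sum of eigenvalues
= 7/12 + 4/12 + 9/12 + 6/12
= 26/12
= 2.1667

2.1667


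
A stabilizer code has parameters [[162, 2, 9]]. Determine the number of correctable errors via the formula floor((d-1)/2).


Code parameters: [[162, 2, 9]], distance d = 9.
Number of correctable errors = floor((d-1)/2)
= floor((9 - 1)/2)
= floor(8/2)
= 4

4


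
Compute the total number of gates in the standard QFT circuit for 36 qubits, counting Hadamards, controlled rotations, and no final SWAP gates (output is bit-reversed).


Hadamard gates: 36
Controlled rotations: n*(n-1)/2 = 36*35/2 = 630
SWAP gates: 0 (omitted)
Total = 36 + 630
= 666

666


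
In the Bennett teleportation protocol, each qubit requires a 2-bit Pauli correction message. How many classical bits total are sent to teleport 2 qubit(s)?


Quantum teleportation requires 2 classical bits per qubit teleported.
2 qubit(s) -> 2 * 2 = 4 classical bits

4


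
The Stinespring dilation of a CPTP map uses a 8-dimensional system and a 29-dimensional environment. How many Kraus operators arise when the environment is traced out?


Tracing out the environment in an orthonormal basis {|i>_E} gives Kraus operators K_i = <i|_E U |0>_E.
Number of Kraus operators = dim(H_env) = d_env
= 29

29


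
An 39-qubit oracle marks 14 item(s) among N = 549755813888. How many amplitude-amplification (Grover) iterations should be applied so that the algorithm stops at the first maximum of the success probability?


After j Grover iterations the success probability is P(j) = sin^2((2j+1)*theta), where sin(theta) = sqrt(k/N).
N = 2^39 = 549755813888, k = 14
sin(theta) = sqrt(k/N) = 5.046370146e-06
theta = arcsin(sqrt(k/N)) = 5.046370146e-06 rad
P(j) reaches its first maximum when (2j+1)*theta is as close as possible to pi/2, i.e. j = round(pi/(4*theta) - 1/2).
pi/(4*theta) - 1/2 = 155635.7575
(For comparison, the common estimate pi/4 * sqrt(N/k) = 155636.2575; the exact maximiser is used here.)
Optimal iterations = 155636

155636


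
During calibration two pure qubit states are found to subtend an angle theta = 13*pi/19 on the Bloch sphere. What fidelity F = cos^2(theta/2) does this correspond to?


For states separated by angle theta on Bloch sphere:
F = cos^2(theta/2)
theta = 13*pi/19 = 2.1495
theta/2 = 1.0748
cos(theta/2) = 0.4759
F = 0.2265

0.2265


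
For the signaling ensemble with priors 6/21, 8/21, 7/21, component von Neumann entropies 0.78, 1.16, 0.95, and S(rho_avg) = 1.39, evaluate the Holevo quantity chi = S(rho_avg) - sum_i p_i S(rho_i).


chi = S(rho) - sum_i p_i * S(rho_i)
Weighted entropy = 6/21 * 0.78 + 8/21 * 1.16 + 7/21 * 0.95
= 0.9814
chi = 1.39 - 0.9814
= 0.4086

0.4086


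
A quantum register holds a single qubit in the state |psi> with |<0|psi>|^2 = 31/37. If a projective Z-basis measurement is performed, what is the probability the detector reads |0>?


|alpha|^2 = 31/37 = 0.8378
|beta|^2 = 1 - 31/37 = 6/37 = 0.1622
P(|0>) = |alpha|^2 = 0.8378

0.8378


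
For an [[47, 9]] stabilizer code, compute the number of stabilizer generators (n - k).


For an [[n,k]] stabilizer code:
Number of stabilizer generators = n - k
= 47 - 9
= 38

38


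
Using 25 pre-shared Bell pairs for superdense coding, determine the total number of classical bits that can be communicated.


Superdense coding allows 2 classical bits per shared entangled pair.
25 pair(s) -> 2 * 25 = 50 classical bits

50


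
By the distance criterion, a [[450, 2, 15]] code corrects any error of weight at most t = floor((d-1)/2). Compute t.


Code parameters: [[450, 2, 15]], distance d = 15.
Number of correctable errors = floor((d-1)/2)
= floor((15 - 1)/2)
= floor(14/2)
= 7

7


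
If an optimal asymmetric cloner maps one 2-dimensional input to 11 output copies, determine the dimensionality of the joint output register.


Output space = H^(tensor 11) where dim(H) = 2
dim = 2^11
= 4 (after 2 factors)
= 8 (after 3 factors)
= 16 (after 4 factors)
= 32 (after 5 factors)
= 64 (after 6 factors)
= 128 (after 7 factors)
= 256 (after 8 factors)
= 512 (after 9 factors)
= 1024 (after 10 factors)
= 2048 (after 11 factors)
= 2048

2048


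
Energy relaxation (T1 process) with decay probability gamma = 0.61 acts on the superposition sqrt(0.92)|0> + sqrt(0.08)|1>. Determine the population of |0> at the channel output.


For amplitude damping with parameter gamma on state sqrt(a)|0> + sqrt(b)|1>:
alpha^2 = 0.92, beta^2 = 0.08
P(|0>) = alpha^2 + gamma * beta^2
= 0.92 + 0.61 * 0.08
= 0.92 + 0.0488
= 0.9688

0.9688


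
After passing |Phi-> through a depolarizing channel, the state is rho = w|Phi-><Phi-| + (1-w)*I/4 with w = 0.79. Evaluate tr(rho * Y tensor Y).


|Phi-> = (|00> - |11>)/sqrt(2)
For the pure Bell state, <Y_A Y_B> = +1 (Bell-state Pauli correlator).
The maximally-mixed part I/4 has tr(I/4 * P tensor P) = 0 for any traceless Pauli P.
So <Y_A Y_B>_rho = w * (+1) + (1 - w) * 0
= 0.79 * (+1)
= 0.7900

0.7900


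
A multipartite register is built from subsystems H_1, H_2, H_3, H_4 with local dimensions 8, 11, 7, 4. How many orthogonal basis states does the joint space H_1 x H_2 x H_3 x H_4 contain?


dim(H_1 x H_2 x H_3 x H_4) = 8 * 11 * 7 * 4
= 88 * 7 * 4
= 616 * 4
= 2464

2464


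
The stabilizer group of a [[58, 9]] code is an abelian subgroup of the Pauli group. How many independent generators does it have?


For an [[n,k]] stabilizer code:
Number of stabilizer generators = n - k
= 58 - 9
= 49

49


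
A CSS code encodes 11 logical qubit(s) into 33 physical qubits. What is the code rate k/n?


Code rate R = k/n
= 11/33
= 0.3333

0.3333


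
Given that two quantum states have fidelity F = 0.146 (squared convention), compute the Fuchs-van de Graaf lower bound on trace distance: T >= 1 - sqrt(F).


Fuchs-van de Graaf (squared-fidelity convention): 1 - sqrt(F) <= T <= sqrt(1 - F).
Lower bound: T >= 1 - sqrt(F)
sqrt(F) = sqrt(0.146) = 0.3821
T >= 1 - 0.3821
T >= 0.6179

0.6179


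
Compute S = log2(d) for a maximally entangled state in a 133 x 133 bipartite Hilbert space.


For a maximally entangled state in d x d:
S = log2(d) = log2(133)
= 7.0553

7.0553


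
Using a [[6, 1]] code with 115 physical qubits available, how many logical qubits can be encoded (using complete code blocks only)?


Each code block uses 6 physical qubits for 1 logical qubit(s).
Number of complete blocks = floor(115 / 6) = 19
Logical qubits = 19 * 1
= 19

19


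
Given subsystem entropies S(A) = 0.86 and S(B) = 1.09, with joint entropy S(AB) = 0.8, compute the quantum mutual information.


I(A:B) = S(A) + S(B) - S(AB)
= 0.86 + 1.09 - 0.8
= 1.1500

1.1500


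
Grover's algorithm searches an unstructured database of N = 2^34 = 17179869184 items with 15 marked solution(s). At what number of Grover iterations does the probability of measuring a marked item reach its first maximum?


After j Grover iterations the success probability is P(j) = sin^2((2j+1)*theta), where sin(theta) = sqrt(k/N).
N = 2^34 = 17179869184, k = 15
sin(theta) = sqrt(k/N) = 2.954851796e-05
theta = arcsin(sqrt(k/N)) = 2.954851797e-05 rad
P(j) reaches its first maximum when (2j+1)*theta is as close as possible to pi/2, i.e. j = round(pi/(4*theta) - 1/2).
pi/(4*theta) - 1/2 = 26579.4511
(For comparison, the common estimate pi/4 * sqrt(N/k) = 26579.9511; the exact maximiser is used here.)
Optimal iterations = 26579

26579


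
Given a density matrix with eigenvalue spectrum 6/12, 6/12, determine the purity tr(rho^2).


tr(rho^2) = sum of eigenvalues squared
= (6/12)^2 + (6/12)^2
= (36 + 36) / 144
= 72/144
= 0.5000

0.5000


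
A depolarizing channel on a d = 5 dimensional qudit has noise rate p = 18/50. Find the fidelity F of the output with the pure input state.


F = (1-p) + p/d
= (1 - 0.3600) + 0.3600/5
= 0.6400 + 0.0720
= 0.7120

0.7120


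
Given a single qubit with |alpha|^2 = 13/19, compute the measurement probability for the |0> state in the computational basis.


|alpha|^2 = 13/19 = 0.6842
|beta|^2 = 1 - 13/19 = 6/19 = 0.3158
P(|0>) = |alpha|^2 = 0.6842

0.6842


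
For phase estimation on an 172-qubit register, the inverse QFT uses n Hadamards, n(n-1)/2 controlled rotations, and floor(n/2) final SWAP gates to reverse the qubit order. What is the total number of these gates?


Hadamard gates: 172
Controlled rotations: n*(n-1)/2 = 172*171/2 = 14706
SWAP gates: floor(n/2) = floor(172/2) = 86
Total = 172 + 14706 + 86
= 14964

14964


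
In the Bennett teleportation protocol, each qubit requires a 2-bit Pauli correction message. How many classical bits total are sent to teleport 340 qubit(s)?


Quantum teleportation requires 2 classical bits per qubit teleported.
340 qubit(s) -> 2 * 340 = 680 classical bits

680


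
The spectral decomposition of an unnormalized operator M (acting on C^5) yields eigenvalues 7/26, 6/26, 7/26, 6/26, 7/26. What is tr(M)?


tr(M) = sum of eigenvalues
= 7/26 + 6/26 + 7/26 + 6/26 + 7/26
= 33/26
= 1.2692

1.2692


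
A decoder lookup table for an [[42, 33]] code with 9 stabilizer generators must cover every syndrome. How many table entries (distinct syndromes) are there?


Each stabilizer generator gives a binary (+1 or -1) measurement outcome.
With 9 independent generators:
Total syndromes = 2^9
= 512

512


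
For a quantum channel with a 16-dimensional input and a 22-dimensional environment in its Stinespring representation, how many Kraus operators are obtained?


Tracing out the environment in an orthonormal basis {|i>_E} gives Kraus operators K_i = <i|_E U |0>_E.
Number of Kraus operators = dim(H_env) = d_env
= 22

22


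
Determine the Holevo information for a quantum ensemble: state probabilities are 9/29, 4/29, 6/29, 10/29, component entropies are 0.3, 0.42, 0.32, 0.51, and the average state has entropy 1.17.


chi = S(rho) - sum_i p_i * S(rho_i)
Weighted entropy = 9/29 * 0.3 + 4/29 * 0.42 + 6/29 * 0.32 + 10/29 * 0.51
= 0.3931
chi = 1.17 - 0.3931
= 0.7769

0.7769


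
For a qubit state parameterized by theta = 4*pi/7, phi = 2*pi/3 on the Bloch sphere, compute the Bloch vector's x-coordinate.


theta = 1.7952, phi = 2.0944
r_x = sin(theta)*cos(phi) = 0.9749 * -0.5000
r_x = -0.4875

-0.4875


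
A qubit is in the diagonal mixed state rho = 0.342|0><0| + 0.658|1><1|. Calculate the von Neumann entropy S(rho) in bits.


S = -p*log2(p) - (1-p)*log2(1-p)
p = 0.3420, 1-p = 0.6580
= -0.3420 * log2(0.3420) - 0.6580 * log2(0.6580)
= -(-0.5294) - (-0.3973)
= 0.9267

0.9267


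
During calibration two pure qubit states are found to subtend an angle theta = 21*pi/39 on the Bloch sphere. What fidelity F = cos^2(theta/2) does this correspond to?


For states separated by angle theta on Bloch sphere:
F = cos^2(theta/2)
theta = 21*pi/39 = 1.6916
theta/2 = 0.8458
cos(theta/2) = 0.6631
F = 0.4397

0.4397


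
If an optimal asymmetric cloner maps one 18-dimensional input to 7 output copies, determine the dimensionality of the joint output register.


Output space = H^(tensor 7) where dim(H) = 18
dim = 18^7
= 324 (after 2 factors)
= 5832 (after 3 factors)
= 104976 (after 4 factors)
= 1889568 (after 5 factors)
= 34012224 (after 6 factors)
= 612220032 (after 7 factors)
= 612220032

612220032


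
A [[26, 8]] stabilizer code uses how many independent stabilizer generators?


For an [[n,k]] stabilizer code:
Number of stabilizer generators = n - k
= 26 - 8
= 18

18


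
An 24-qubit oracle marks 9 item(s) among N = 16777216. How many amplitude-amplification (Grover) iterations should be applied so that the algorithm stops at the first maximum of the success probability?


After j Grover iterations the success probability is P(j) = sin^2((2j+1)*theta), where sin(theta) = sqrt(k/N).
N = 2^24 = 16777216, k = 9
sin(theta) = sqrt(k/N) = 0.000732421875
theta = arcsin(sqrt(k/N)) = 0.0007324219405 rad
P(j) reaches its first maximum when (2j+1)*theta is as close as possible to pi/2, i.e. j = round(pi/(4*theta) - 1/2).
pi/(4*theta) - 1/2 = 1071.8302
(For comparison, the common estimate pi/4 * sqrt(N/k) = 1072.3303; the exact maximiser is used here.)
Optimal iterations = 1072

1072


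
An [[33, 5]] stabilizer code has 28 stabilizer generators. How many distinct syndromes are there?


Each stabilizer generator gives a binary (+1 or -1) measurement outcome.
With 28 independent generators:
Total syndromes = 2^28
= 268435456

268435456


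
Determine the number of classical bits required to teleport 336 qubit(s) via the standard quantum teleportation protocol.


Quantum teleportation requires 2 classical bits per qubit teleported.
336 qubit(s) -> 2 * 336 = 672 classical bits

672


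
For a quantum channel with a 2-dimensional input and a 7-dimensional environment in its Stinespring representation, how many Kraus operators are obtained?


Tracing out the environment in an orthonormal basis {|i>_E} gives Kraus operators K_i = <i|_E U |0>_E.
Number of Kraus operators = dim(H_env) = d_env
= 7

7


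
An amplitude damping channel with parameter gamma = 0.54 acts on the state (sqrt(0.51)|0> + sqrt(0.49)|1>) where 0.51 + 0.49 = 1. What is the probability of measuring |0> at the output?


For amplitude damping with parameter gamma on state sqrt(a)|0> + sqrt(b)|1>:
alpha^2 = 0.51, beta^2 = 0.49
P(|0>) = alpha^2 + gamma * beta^2
= 0.51 + 0.54 * 0.49
= 0.51 + 0.2646
= 0.7746

0.7746


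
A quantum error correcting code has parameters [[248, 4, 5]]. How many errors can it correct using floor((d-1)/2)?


Code parameters: [[248, 4, 5]], distance d = 5.
Number of correctable errors = floor((d-1)/2)
= floor((5 - 1)/2)
= floor(4/2)
= 2

2


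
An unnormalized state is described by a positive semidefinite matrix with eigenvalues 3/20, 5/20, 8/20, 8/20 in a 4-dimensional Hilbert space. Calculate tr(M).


tr(M) = sum of eigenvalues
= 3/20 + 5/20 + 8/20 + 8/20
= 24/20
= 1.2000

1.2000


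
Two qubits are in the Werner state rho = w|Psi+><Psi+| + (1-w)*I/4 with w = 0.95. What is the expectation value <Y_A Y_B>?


|Psi+> = (|01> + |10>)/sqrt(2)
For the pure Bell state, <Y_A Y_B> = +1 (Bell-state Pauli correlator).
The maximally-mixed part I/4 has tr(I/4 * P tensor P) = 0 for any traceless Pauli P.
So <Y_A Y_B>_rho = w * (+1) + (1 - w) * 0
= 0.95 * (+1)
= 0.9500

0.9500


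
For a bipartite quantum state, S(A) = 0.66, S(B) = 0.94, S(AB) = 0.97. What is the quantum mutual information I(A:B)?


I(A:B) = S(A) + S(B) - S(AB)
= 0.66 + 0.94 - 0.97
= 0.6300

0.6300


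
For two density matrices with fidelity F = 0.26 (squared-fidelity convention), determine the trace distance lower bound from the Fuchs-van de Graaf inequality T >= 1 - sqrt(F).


Fuchs-van de Graaf (squared-fidelity convention): 1 - sqrt(F) <= T <= sqrt(1 - F).
Lower bound: T >= 1 - sqrt(F)
sqrt(F) = sqrt(0.26) = 0.5099
T >= 1 - 0.5099
T >= 0.4901

0.4901


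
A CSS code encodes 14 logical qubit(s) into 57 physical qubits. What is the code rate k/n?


Code rate R = k/n
= 14/57
= 0.2456

0.2456


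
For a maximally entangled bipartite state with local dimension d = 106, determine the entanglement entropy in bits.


For a maximally entangled state in d x d:
S = log2(d) = log2(106)
= 6.7279

6.7279


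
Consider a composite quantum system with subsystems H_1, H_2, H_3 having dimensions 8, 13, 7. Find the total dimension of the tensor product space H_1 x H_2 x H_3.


dim(H_1 x H_2 x H_3) = 8 * 13 * 7
= 104 * 7
= 728

728


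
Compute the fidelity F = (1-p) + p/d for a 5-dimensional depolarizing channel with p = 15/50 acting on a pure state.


F = (1-p) + p/d
= (1 - 0.3000) + 0.3000/5
= 0.7000 + 0.0600
= 0.7600

0.7600


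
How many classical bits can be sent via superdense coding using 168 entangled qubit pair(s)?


Superdense coding allows 2 classical bits per shared entangled pair.
168 pair(s) -> 2 * 168 = 336 classical bits

336


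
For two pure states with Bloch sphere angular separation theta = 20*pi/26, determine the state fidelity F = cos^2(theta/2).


For states separated by angle theta on Bloch sphere:
F = cos^2(theta/2)
theta = 20*pi/26 = 2.4166
theta/2 = 1.2083
cos(theta/2) = 0.3546
F = 0.1257

0.1257


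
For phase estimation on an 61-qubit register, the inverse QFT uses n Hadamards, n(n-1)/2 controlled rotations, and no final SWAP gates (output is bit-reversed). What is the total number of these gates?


Hadamard gates: 61
Controlled rotations: n*(n-1)/2 = 61*60/2 = 1830
SWAP gates: 0 (omitted)
Total = 61 + 1830
= 1891

1891


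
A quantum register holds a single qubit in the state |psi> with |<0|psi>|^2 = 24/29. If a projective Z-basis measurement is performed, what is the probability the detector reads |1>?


|alpha|^2 = 24/29 = 0.8276
|beta|^2 = 1 - 24/29 = 5/29 = 0.1724
P(|1>) = |beta|^2 = 0.1724

0.1724


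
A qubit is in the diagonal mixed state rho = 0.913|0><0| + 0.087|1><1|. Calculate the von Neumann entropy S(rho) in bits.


S = -p*log2(p) - (1-p)*log2(1-p)
p = 0.9130, 1-p = 0.0870
= -0.9130 * log2(0.9130) - 0.0870 * log2(0.0870)
= -(-0.1199) - (-0.3065)
= 0.4264

0.4264


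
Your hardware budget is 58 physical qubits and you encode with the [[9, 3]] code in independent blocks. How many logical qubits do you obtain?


Each code block uses 9 physical qubits for 3 logical qubit(s).
Number of complete blocks = floor(58 / 9) = 6
Logical qubits = 6 * 3
= 18

18


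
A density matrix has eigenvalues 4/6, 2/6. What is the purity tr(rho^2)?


tr(rho^2) = sum of eigenvalues squared
= (4/6)^2 + (2/6)^2
= (16 + 4) / 36
= 20/36
= 0.5556

0.5556


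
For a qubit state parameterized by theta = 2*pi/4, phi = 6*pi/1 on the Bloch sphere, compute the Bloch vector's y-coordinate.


theta = 1.5708, phi = 18.8496
r_y = sin(theta)*sin(phi) = 1.0000 * 0.0000
r_y = 0.0000

0.0000


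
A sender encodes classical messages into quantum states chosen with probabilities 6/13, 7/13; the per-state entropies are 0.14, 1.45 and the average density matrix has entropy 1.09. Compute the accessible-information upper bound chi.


chi = S(rho) - sum_i p_i * S(rho_i)
Weighted entropy = 6/13 * 0.14 + 7/13 * 1.45
= 0.8454
chi = 1.09 - 0.8454
= 0.2446

0.2446


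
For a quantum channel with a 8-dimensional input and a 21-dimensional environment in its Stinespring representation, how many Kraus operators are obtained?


Tracing out the environment in an orthonormal basis {|i>_E} gives Kraus operators K_i = <i|_E U |0>_E.
Number of Kraus operators = dim(H_env) = d_env
= 21

21


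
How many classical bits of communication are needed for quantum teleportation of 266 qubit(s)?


Quantum teleportation requires 2 classical bits per qubit teleported.
266 qubit(s) -> 2 * 266 = 532 classical bits

532


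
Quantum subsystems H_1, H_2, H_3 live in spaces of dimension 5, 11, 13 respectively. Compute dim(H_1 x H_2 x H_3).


dim(H_1 x H_2 x H_3) = 5 * 11 * 13
= 55 * 13
= 715

715


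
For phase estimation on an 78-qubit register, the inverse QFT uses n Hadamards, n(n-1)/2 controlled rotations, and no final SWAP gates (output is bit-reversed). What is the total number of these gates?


Hadamard gates: 78
Controlled rotations: n*(n-1)/2 = 78*77/2 = 3003
SWAP gates: 0 (omitted)
Total = 78 + 3003
= 3081

3081


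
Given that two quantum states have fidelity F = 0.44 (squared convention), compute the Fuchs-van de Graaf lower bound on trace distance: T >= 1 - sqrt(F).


Fuchs-van de Graaf (squared-fidelity convention): 1 - sqrt(F) <= T <= sqrt(1 - F).
Lower bound: T >= 1 - sqrt(F)
sqrt(F) = sqrt(0.44) = 0.6633
T >= 1 - 0.6633
T >= 0.3367

0.3367


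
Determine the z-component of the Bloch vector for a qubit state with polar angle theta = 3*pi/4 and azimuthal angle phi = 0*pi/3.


theta = 2.3562, phi = 0.0000
r_z = cos(theta) = -0.7071

-0.7071


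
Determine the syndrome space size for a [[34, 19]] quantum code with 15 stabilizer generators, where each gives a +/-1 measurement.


Each stabilizer generator gives a binary (+1 or -1) measurement outcome.
With 15 independent generators:
Total syndromes = 2^15
= 32768

32768


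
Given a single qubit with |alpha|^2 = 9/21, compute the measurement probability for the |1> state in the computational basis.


|alpha|^2 = 9/21 = 0.4286
|beta|^2 = 1 - 9/21 = 12/21 = 0.5714
P(|1>) = |beta|^2 = 0.5714

0.5714


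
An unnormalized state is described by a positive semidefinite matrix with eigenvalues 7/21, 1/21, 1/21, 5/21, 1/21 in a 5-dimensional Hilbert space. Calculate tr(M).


tr(M) = sum of eigenvalues
= 7/21 + 1/21 + 1/21 + 5/21 + 1/21
= 15/21
= 0.7143

0.7143


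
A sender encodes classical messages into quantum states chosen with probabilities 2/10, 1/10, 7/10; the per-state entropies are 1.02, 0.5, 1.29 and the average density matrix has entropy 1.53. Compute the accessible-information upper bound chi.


chi = S(rho) - sum_i p_i * S(rho_i)
Weighted entropy = 2/10 * 1.02 + 1/10 * 0.5 + 7/10 * 1.29
= 1.1570
chi = 1.53 - 1.1570
= 0.3730

0.3730


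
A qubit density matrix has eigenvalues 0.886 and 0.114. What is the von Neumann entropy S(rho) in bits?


S = -p*log2(p) - (1-p)*log2(1-p)
p = 0.8860, 1-p = 0.1140
= -0.8860 * log2(0.8860) - 0.1140 * log2(0.1140)
= -(-0.1547) - (-0.3571)
= 0.5119

0.5119


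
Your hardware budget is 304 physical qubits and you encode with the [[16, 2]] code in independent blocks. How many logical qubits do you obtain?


Each code block uses 16 physical qubits for 2 logical qubit(s).
Number of complete blocks = floor(304 / 16) = 19
Logical qubits = 19 * 2
= 38

38


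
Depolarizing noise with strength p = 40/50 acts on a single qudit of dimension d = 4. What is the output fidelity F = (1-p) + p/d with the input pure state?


F = (1-p) + p/d
= (1 - 0.8000) + 0.8000/4
= 0.2000 + 0.2000
= 0.4000

0.4000


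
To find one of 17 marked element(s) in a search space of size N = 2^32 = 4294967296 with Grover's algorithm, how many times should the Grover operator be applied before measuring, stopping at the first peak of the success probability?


After j Grover iterations the success probability is P(j) = sin^2((2j+1)*theta), where sin(theta) = sqrt(k/N).
N = 2^32 = 4294967296, k = 17
sin(theta) = sqrt(k/N) = 6.291359902e-05
theta = arcsin(sqrt(k/N)) = 6.291359907e-05 rad
P(j) reaches its first maximum when (2j+1)*theta is as close as possible to pi/2, i.e. j = round(pi/(4*theta) - 1/2).
pi/(4*theta) - 1/2 = 12483.2583
(For comparison, the common estimate pi/4 * sqrt(N/k) = 12483.7583; the exact maximiser is used here.)
Optimal iterations = 12483

12483


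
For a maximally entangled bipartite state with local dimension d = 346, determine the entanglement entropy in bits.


For a maximally entangled state in d x d:
S = log2(d) = log2(346)
= 8.4346

8.4346


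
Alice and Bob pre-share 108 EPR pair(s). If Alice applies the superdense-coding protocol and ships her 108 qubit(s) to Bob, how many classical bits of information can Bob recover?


Superdense coding allows 2 classical bits per shared entangled pair.
108 pair(s) -> 2 * 108 = 216 classical bits

216


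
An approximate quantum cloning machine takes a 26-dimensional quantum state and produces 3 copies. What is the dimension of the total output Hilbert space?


Output space = H^(tensor 3) where dim(H) = 26
dim = 26^3
= 676 (after 2 factors)
= 17576 (after 3 factors)
= 17576

17576


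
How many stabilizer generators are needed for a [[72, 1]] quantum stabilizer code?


For an [[n,k]] stabilizer code:
Number of stabilizer generators = n - k
= 72 - 1
= 71

71


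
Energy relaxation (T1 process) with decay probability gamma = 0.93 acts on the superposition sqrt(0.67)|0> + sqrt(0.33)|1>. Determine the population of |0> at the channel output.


For amplitude damping with parameter gamma on state sqrt(a)|0> + sqrt(b)|1>:
alpha^2 = 0.67, beta^2 = 0.33
P(|0>) = alpha^2 + gamma * beta^2
= 0.67 + 0.93 * 0.33
= 0.67 + 0.3069
= 0.9769

0.9769


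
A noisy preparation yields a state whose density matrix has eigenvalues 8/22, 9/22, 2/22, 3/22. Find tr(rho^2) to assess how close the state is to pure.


tr(rho^2) = sum of eigenvalues squared
= (8/22)^2 + (9/22)^2 + (2/22)^2 + (3/22)^2
= (64 + 81 + 4 + 9) / 484
= 158/484
= 0.3264

0.3264


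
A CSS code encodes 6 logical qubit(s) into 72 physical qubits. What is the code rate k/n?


Code rate R = k/n
= 6/72
= 0.0833

0.0833


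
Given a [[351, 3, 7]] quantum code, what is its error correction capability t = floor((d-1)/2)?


Code parameters: [[351, 3, 7]], distance d = 7.
Number of correctable errors = floor((d-1)/2)
= floor((7 - 1)/2)
= floor(6/2)
= 3

3


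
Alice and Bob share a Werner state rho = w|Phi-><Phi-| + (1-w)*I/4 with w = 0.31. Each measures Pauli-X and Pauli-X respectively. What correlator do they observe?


|Phi-> = (|00> - |11>)/sqrt(2)
For the pure Bell state, <X_A X_B> = -1 (Bell-state Pauli correlator).
The maximally-mixed part I/4 has tr(I/4 * P tensor P) = 0 for any traceless Pauli P.
So <X_A X_B>_rho = w * (-1) + (1 - w) * 0
= 0.31 * (-1)
= -0.3100

-0.3100


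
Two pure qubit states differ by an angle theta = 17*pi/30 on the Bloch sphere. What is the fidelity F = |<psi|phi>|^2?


For states separated by angle theta on Bloch sphere:
F = cos^2(theta/2)
theta = 17*pi/30 = 1.7802
theta/2 = 0.8901
cos(theta/2) = 0.6293
F = 0.3960

0.3960


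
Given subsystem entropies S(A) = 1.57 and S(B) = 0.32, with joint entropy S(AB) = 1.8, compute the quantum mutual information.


I(A:B) = S(A) + S(B) - S(AB)
= 1.57 + 0.32 - 1.8
= 0.0900

0.0900


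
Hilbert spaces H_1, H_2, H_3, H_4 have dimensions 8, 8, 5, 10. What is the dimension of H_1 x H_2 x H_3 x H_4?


dim(H_1 x H_2 x H_3 x H_4) = 8 * 8 * 5 * 10
= 64 * 5 * 10
= 320 * 10
= 3200

3200


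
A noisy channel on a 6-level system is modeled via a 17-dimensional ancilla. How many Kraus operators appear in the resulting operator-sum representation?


Tracing out the environment in an orthonormal basis {|i>_E} gives Kraus operators K_i = <i|_E U |0>_E.
Number of Kraus operators = dim(H_env) = d_env
= 17

17


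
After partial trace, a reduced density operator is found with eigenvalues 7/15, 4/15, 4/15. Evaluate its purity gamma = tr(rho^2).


tr(rho^2) = sum of eigenvalues squared
= (7/15)^2 + (4/15)^2 + (4/15)^2
= (49 + 16 + 16) / 225
= 81/225
= 0.3600

0.3600


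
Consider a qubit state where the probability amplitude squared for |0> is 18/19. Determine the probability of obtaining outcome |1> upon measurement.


|alpha|^2 = 18/19 = 0.9474
|beta|^2 = 1 - 18/19 = 1/19 = 0.0526
P(|1>) = |beta|^2 = 0.0526

0.0526


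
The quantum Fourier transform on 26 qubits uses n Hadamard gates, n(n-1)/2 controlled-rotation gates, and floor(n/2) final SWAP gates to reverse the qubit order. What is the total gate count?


Hadamard gates: 26
Controlled rotations: n*(n-1)/2 = 26*25/2 = 325
SWAP gates: floor(n/2) = floor(26/2) = 13
Total = 26 + 325 + 13
= 364

364


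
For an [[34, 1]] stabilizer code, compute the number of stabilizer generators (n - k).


For an [[n,k]] stabilizer code:
Number of stabilizer generators = n - k
= 34 - 1
= 33

33


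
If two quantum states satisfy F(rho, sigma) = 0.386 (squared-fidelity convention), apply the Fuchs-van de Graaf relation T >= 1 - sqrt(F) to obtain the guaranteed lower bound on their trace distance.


Fuchs-van de Graaf (squared-fidelity convention): 1 - sqrt(F) <= T <= sqrt(1 - F).
Lower bound: T >= 1 - sqrt(F)
sqrt(F) = sqrt(0.386) = 0.6213
T >= 1 - 0.6213
T >= 0.3787

0.3787


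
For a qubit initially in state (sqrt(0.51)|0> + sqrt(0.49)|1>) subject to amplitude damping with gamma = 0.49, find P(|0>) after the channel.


For amplitude damping with parameter gamma on state sqrt(a)|0> + sqrt(b)|1>:
alpha^2 = 0.51, beta^2 = 0.49
P(|0>) = alpha^2 + gamma * beta^2
= 0.51 + 0.49 * 0.49
= 0.51 + 0.2401
= 0.7501

0.7501


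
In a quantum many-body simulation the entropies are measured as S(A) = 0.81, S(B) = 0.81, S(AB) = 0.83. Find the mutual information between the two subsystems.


I(A:B) = S(A) + S(B) - S(AB)
= 0.81 + 0.81 - 0.83
= 0.7900

0.7900


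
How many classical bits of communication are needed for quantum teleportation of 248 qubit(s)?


Quantum teleportation requires 2 classical bits per qubit teleported.
248 qubit(s) -> 2 * 248 = 496 classical bits

496


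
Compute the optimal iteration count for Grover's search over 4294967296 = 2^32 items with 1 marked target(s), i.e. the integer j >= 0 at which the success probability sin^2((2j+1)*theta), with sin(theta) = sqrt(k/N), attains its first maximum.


After j Grover iterations the success probability is P(j) = sin^2((2j+1)*theta), where sin(theta) = sqrt(k/N).
N = 2^32 = 4294967296, k = 1
sin(theta) = sqrt(k/N) = 1.525878906e-05
theta = arcsin(sqrt(k/N)) = 1.525878906e-05 rad
P(j) reaches its first maximum when (2j+1)*theta is as close as possible to pi/2, i.e. j = round(pi/(4*theta) - 1/2).
pi/(4*theta) - 1/2 = 51471.3540
(For comparison, the common estimate pi/4 * sqrt(N/k) = 51471.8540; the exact maximiser is used here.)
Optimal iterations = 51471

51471


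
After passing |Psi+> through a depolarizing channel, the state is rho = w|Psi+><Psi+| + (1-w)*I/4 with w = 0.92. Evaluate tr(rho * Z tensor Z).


|Psi+> = (|01> + |10>)/sqrt(2)
For the pure Bell state, <Z_A Z_B> = -1 (Bell-state Pauli correlator).
The maximally-mixed part I/4 has tr(I/4 * P tensor P) = 0 for any traceless Pauli P.
So <Z_A Z_B>_rho = w * (-1) + (1 - w) * 0
= 0.92 * (-1)
= -0.9200

-0.9200


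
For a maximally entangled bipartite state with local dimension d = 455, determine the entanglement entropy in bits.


For a maximally entangled state in d x d:
S = log2(d) = log2(455)
= 8.8297

8.8297


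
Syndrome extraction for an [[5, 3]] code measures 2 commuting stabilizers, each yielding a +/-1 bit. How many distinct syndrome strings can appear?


Each stabilizer generator gives a binary (+1 or -1) measurement outcome.
With 2 independent generators:
Total syndromes = 2^2
= 4

4


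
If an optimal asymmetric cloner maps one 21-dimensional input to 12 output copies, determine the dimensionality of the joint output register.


Output space = H^(tensor 12) where dim(H) = 21
dim = 21^12
= 441 (after 2 factors)
= 9261 (after 3 factors)
= 194481 (after 4 factors)
= 4084101 (after 5 factors)
= 85766121 (after 6 factors)
= 1801088541 (after 7 factors)
= 37822859361 (after 8 factors)
= 794280046581 (after 9 factors)
= 16679880978201 (after 10 factors)
= 350277500542221 (after 11 factors)
= 7355827511386641 (after 12 factors)
= 7355827511386641

7355827511386641


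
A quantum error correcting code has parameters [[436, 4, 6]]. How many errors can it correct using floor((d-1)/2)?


Code parameters: [[436, 4, 6]], distance d = 6.
Number of correctable errors = floor((d-1)/2)
= floor((6 - 1)/2)
= floor(5/2)
= 2

2
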